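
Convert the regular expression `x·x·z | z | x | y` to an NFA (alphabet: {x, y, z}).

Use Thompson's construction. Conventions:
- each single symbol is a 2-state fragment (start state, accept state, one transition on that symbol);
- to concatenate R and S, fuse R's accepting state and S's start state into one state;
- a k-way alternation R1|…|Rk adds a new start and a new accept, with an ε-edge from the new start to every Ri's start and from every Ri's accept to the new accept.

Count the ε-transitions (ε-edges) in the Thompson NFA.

8

By structural recursion:
Each of the 6 symbol leaves contributes 0 ε-transitions.
  x·x·z : 0 ε-transitions
  x·x·z | z | x | y : 8 ε-transitions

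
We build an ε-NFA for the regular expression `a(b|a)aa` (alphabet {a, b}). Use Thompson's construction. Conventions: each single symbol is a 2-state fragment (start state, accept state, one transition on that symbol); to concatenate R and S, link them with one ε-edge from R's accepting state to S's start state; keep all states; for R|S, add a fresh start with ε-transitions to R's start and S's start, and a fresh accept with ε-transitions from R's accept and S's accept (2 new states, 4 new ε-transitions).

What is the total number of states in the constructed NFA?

12

Recursing over subexpressions:
Each of the 5 symbol leaves contributes a 2-state fragment.
  b|a — 6 states
  a(b|a)aa — 12 states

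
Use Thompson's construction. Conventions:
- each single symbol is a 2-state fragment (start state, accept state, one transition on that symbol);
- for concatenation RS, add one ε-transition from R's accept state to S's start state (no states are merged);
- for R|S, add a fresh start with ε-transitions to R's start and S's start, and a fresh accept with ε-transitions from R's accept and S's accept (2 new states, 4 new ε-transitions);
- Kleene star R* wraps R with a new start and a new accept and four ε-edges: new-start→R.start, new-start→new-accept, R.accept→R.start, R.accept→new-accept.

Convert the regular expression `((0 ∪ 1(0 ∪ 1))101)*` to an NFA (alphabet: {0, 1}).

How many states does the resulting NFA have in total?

Per subexpression:
Each of the 7 symbol leaves contributes a 2-state fragment.
  0 ∪ 1 → 6 states
  1(0 ∪ 1) → 8 states
  0 ∪ 1(0 ∪ 1) → 12 states
  (0 ∪ 1(0 ∪ 1))101 → 18 states
  ((0 ∪ 1(0 ∪ 1))101)* → 20 states

20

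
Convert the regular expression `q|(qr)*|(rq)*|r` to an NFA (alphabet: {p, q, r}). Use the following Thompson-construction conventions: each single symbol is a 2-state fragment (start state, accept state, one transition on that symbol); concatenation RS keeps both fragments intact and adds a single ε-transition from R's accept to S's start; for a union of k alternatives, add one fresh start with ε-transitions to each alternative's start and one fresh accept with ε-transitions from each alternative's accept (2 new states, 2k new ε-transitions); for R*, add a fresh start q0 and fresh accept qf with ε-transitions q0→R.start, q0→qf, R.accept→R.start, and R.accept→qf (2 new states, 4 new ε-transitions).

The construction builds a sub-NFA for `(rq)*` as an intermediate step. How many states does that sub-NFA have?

6

Fragment for `(rq)*`:
Each of the 2 symbol leaves contributes a 2-state fragment.
  rq → 4 states
  (rq)* → 6 states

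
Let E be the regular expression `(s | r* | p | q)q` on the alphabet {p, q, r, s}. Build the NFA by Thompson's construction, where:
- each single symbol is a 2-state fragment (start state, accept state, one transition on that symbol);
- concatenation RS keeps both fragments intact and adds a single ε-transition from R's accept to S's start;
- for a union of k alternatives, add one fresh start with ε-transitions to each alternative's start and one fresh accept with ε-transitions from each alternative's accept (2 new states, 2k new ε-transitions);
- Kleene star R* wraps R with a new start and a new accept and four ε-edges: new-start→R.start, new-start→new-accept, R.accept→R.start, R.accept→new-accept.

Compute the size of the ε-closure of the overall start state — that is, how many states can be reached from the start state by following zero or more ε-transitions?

9

Compute the ε-closure size of each fragment's start state recursively; a symbol fragment's start has no outgoing ε-edge, so its closure is just itself (size 1).
  r* : the star's fresh start ε-reaches both the body's start and the fresh accept: |ε-closure| = 2 + 1 = 3
  s | r* | p | q : new start ε-reaches every alternative's start; at least one alternative accepts ε, so the union's new accept is reached too: |ε-closure| = 1 + 1 + 3 + 1 + 1 + 1 = 8
  (s | r* | p | q)q : |ε-closure| = 8 + 1 = 9 (closure spills across the concat boundary because the left factor accepts ε)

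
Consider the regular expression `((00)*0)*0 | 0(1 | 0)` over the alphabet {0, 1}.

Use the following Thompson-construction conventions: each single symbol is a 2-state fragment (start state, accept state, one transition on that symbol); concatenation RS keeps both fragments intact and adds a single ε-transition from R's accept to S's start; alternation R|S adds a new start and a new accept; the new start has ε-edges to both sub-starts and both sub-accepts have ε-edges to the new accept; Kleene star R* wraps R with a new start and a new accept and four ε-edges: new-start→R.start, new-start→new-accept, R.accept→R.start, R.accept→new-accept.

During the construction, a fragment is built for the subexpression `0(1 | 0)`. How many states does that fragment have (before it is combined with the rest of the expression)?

8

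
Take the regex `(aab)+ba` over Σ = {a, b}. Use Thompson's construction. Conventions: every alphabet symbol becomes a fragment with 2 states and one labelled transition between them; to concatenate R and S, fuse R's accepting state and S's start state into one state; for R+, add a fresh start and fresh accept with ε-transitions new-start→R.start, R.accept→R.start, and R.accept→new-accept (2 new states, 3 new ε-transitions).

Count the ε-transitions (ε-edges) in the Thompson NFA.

3

Building bottom-up:
Each of the 5 symbol leaves contributes 0 ε-transitions.
  aab : 0 ε-transitions
  (aab)+ : 3 ε-transitions
  (aab)+ba : 3 ε-transitions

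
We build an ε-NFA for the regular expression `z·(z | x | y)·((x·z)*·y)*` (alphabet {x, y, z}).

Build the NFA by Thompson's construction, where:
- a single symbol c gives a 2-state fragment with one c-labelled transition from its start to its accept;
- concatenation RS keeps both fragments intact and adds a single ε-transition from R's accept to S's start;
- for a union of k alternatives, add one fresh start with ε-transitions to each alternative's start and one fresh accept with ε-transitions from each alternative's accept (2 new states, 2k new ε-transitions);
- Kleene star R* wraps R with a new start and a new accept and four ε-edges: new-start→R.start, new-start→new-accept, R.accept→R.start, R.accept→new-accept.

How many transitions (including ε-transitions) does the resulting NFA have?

25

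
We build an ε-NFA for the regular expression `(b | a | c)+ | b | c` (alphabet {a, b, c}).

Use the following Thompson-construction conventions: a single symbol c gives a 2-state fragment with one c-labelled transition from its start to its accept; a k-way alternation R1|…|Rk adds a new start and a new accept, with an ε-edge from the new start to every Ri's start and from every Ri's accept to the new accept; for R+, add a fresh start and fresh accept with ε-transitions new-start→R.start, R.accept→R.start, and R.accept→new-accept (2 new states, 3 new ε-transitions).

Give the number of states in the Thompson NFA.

16

Per subexpression:
Each of the 5 symbol leaves contributes a 2-state fragment.
  b | a | c : 8 states
  (b | a | c)+ : 10 states
  (b | a | c)+ | b | c : 16 states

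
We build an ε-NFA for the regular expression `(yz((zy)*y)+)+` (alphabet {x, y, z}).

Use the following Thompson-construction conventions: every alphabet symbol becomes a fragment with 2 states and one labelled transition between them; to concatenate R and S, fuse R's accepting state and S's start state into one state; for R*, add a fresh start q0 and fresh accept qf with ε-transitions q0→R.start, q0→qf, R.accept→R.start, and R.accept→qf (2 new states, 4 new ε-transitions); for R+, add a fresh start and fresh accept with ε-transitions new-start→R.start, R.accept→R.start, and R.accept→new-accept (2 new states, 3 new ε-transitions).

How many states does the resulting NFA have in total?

12

Recursing over subexpressions:
Each of the 5 symbol leaves contributes a 2-state fragment.
  zy = 3 states
  (zy)* = 5 states
  (zy)*y = 6 states
  ((zy)*y)+ = 8 states
  yz((zy)*y)+ = 10 states
  (yz((zy)*y)+)+ = 12 states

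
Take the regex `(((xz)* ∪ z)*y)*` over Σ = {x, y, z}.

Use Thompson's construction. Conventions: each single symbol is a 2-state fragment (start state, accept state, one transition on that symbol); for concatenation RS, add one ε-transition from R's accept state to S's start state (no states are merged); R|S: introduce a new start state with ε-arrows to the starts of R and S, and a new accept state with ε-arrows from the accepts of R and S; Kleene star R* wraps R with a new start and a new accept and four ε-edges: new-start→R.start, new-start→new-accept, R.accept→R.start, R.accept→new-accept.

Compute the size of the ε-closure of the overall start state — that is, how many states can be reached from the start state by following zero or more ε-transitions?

11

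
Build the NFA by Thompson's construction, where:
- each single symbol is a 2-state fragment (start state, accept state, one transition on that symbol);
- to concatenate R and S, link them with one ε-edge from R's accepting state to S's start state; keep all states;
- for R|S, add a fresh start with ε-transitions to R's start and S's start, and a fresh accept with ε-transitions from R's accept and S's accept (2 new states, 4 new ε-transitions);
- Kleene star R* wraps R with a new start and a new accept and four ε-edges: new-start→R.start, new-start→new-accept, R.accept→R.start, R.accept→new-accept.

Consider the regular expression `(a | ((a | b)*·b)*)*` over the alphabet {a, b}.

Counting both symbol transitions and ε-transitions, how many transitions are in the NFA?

25

Per subexpression:
Each of the 4 symbol leaves contributes 1 transition (1 symbol, 0 ε).
  a | b → 6 transitions (2 symbol, 4 ε)
  (a | b)* → 10 transitions (2 symbol, 8 ε)
  (a | b)*·b → 12 transitions (3 symbol, 9 ε)
  ((a | b)*·b)* → 16 transitions (3 symbol, 13 ε)
  a | ((a | b)*·b)* → 21 transitions (4 symbol, 17 ε)
  (a | ((a | b)*·b)*)* → 25 transitions (4 symbol, 21 ε)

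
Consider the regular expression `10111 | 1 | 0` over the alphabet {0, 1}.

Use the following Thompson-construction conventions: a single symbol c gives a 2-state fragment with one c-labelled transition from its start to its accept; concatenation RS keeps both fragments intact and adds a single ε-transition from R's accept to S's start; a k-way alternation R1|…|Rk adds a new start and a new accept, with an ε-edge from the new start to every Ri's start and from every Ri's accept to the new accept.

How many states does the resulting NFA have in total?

Per subexpression:
Each of the 7 symbol leaves contributes a 2-state fragment.
  10111 — 10 states
  10111 | 1 | 0 — 16 states

16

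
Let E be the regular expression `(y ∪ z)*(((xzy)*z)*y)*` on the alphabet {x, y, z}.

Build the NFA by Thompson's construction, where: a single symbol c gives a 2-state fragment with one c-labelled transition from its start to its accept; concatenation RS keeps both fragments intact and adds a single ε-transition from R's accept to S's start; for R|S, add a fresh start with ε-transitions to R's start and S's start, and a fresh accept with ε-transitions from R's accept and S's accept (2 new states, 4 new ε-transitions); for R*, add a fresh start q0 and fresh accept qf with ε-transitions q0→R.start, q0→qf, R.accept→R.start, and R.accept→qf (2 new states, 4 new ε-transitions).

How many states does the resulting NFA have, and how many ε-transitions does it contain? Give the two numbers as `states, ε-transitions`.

24, 25

Bottom-up over the parse tree:
Each of the 7 symbol leaves contributes 2 states and 0 ε-transitions.
  y ∪ z — 6 states, 4 ε-transitions
  (y ∪ z)* — 8 states, 8 ε-transitions
  xzy — 6 states, 2 ε-transitions
  (xzy)* — 8 states, 6 ε-transitions
  (xzy)*z — 10 states, 7 ε-transitions
  ((xzy)*z)* — 12 states, 11 ε-transitions
  ((xzy)*z)*y — 14 states, 12 ε-transitions
  (((xzy)*z)*y)* — 16 states, 16 ε-transitions
  (y ∪ z)*(((xzy)*z)*y)* — 24 states, 25 ε-transitions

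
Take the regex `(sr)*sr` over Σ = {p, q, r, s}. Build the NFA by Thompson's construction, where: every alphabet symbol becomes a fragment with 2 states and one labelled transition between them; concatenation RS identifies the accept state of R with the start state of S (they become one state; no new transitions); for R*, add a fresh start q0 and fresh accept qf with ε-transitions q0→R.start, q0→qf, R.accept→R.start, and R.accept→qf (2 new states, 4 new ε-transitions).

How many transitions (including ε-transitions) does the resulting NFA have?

Recursing over subexpressions:
Each of the 4 symbol leaves contributes 1 transition (1 symbol, 0 ε).
  sr : 2 transitions (2 symbol, 0 ε)
  (sr)* : 6 transitions (2 symbol, 4 ε)
  (sr)*sr : 8 transitions (4 symbol, 4 ε)

8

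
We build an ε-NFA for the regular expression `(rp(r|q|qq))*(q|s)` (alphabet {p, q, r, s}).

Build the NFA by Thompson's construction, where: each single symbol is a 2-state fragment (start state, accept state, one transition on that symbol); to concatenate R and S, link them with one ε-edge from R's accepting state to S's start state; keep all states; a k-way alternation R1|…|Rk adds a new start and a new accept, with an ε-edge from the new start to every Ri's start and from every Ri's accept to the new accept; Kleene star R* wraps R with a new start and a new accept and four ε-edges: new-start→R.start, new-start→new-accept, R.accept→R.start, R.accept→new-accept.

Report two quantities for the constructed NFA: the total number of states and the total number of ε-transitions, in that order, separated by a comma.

Recursing over subexpressions:
Each of the 8 symbol leaves contributes 2 states and 0 ε-transitions.
  qq — 4 states, 1 ε-transition
  r|q|qq — 10 states, 7 ε-transitions
  rp(r|q|qq) — 14 states, 9 ε-transitions
  (rp(r|q|qq))* — 16 states, 13 ε-transitions
  q|s — 6 states, 4 ε-transitions
  (rp(r|q|qq))*(q|s) — 22 states, 18 ε-transitions

22, 18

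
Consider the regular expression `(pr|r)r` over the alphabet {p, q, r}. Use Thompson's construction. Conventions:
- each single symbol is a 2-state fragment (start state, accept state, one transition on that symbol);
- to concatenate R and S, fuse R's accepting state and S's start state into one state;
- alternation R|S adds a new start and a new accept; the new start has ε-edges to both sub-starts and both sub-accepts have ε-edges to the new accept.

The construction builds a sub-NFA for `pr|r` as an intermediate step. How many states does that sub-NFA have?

7

Fragment for `pr|r`:
Each of the 3 symbol leaves contributes a 2-state fragment.
  pr = 3 states
  pr|r = 7 states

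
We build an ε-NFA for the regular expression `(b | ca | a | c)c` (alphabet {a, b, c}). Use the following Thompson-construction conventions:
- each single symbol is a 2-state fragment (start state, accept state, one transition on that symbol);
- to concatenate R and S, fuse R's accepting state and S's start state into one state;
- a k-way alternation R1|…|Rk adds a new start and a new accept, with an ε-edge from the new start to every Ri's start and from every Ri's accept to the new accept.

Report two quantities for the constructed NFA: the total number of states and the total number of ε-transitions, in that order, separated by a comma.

Bottom-up over the parse tree:
Each of the 6 symbol leaves contributes 2 states and 0 ε-transitions.
  ca → 3 states, 0 ε-transitions
  b | ca | a | c → 11 states, 8 ε-transitions
  (b | ca | a | c)c → 12 states, 8 ε-transitions

12, 8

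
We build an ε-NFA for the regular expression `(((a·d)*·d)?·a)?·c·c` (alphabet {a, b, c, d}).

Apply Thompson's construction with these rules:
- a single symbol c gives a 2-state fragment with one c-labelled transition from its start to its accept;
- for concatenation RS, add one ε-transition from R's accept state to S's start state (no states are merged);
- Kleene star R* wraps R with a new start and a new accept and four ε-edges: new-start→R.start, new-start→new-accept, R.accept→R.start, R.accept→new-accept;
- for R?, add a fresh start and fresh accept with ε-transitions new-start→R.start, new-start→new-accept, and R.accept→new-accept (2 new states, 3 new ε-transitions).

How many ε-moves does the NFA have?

Recursing over subexpressions:
Each of the 6 symbol leaves contributes 0 ε-transitions.
  a·d = 1 ε-transition
  (a·d)* = 5 ε-transitions
  (a·d)*·d = 6 ε-transitions
  ((a·d)*·d)? = 9 ε-transitions
  ((a·d)*·d)?·a = 10 ε-transitions
  (((a·d)*·d)?·a)? = 13 ε-transitions
  (((a·d)*·d)?·a)?·c·c = 15 ε-transitions

15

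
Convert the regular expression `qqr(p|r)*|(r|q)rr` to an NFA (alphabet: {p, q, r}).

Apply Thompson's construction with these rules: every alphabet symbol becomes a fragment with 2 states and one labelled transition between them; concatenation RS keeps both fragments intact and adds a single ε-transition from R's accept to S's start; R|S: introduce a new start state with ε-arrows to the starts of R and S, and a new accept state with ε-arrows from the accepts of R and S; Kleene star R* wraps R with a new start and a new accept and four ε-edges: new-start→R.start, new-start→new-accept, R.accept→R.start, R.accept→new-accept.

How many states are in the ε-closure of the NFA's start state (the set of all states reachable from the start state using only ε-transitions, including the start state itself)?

Work bottom-up. For each fragment F, track |ε-closure(F.start)| and whether F's accept lies in that closure (i.e. whether F accepts ε). A single-symbol fragment has closure size 1 and does not accept ε.
  p|r — new start ε-reaches every alternative's start; none of them accept ε, so the new accept is not reached: |ε-closure| = 1 + 1 + 1 = 3
  (p|r)* — |ε-closure| = 1 (new start) + 3 (body) + 1 (new accept) = 5
  qqr(p|r)* — same as the first factor's closure: |ε-closure| = 1
  r|q — new start ε-reaches every alternative's start; none of them accept ε, so the new accept is not reached: |ε-closure| = 1 + 1 + 1 = 3
  (r|q)rr — |ε-closure| equals the left operand's closure size = 3 (its accept is not ε-reachable, so the closure stops there)
  qqr(p|r)*|(r|q)rr — new start ε-reaches every alternative's start; none of them accept ε, so the new accept is not reached: |ε-closure| = 1 + 1 + 3 = 5

5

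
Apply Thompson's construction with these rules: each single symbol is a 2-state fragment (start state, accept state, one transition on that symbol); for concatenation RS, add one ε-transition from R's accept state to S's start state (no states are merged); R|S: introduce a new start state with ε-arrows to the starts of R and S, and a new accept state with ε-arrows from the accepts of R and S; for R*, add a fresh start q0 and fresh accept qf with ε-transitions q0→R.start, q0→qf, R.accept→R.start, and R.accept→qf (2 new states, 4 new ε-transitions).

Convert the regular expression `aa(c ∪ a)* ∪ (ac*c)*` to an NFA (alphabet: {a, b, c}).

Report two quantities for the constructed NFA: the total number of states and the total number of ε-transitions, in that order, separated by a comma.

Per subexpression:
Each of the 7 symbol leaves contributes 2 states and 0 ε-transitions.
  c ∪ a → 6 states, 4 ε-transitions
  (c ∪ a)* → 8 states, 8 ε-transitions
  aa(c ∪ a)* → 12 states, 10 ε-transitions
  c* → 4 states, 4 ε-transitions
  ac*c → 8 states, 6 ε-transitions
  (ac*c)* → 10 states, 10 ε-transitions
  aa(c ∪ a)* ∪ (ac*c)* → 24 states, 24 ε-transitions

24, 24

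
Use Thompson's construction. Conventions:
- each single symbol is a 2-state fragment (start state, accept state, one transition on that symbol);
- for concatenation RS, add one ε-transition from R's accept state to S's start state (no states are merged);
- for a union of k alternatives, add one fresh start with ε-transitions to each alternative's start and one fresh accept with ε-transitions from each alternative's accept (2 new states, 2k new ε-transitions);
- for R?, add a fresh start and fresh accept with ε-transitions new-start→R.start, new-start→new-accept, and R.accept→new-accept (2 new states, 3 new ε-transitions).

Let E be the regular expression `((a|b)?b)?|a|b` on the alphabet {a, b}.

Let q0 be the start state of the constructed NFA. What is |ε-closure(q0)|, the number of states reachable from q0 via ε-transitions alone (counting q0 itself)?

12

Let C(F) = |ε-closure(F.start)| within fragment F, and note whether F accepts ε. Symbol fragments have C = 1 and do not accept ε. Then:
  a|b — new start ε-reaches every alternative's start; none of them accept ε, so the new accept is not reached: |ε-closure| = 1 + 1 + 1 = 3
  (a|b)? — |ε-closure| = 1 (new start) + 3 (body) + 1 (new accept, via ε) = 5
  (a|b)?b — |ε-closure| = 5 + 1 = 6 (closure spills across the concat boundary because the left factor accepts ε)
  ((a|b)?b)? — |ε-closure| = 1 (new start) + 6 (body) + 1 (new accept, via ε) = 8
  ((a|b)?b)?|a|b — |ε-closure| = 1 (new start) + (8 + 1 + 1) + 1 (new accept, since some branch ε-reaches its own accept) = 12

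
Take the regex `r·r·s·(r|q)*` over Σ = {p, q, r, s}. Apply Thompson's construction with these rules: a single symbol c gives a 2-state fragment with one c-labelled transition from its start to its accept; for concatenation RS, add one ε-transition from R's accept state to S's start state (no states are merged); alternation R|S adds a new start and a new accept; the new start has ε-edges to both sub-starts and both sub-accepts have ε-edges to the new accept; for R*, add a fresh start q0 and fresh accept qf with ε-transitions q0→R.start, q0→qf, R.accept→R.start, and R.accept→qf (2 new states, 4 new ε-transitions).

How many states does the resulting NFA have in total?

14

By structural recursion:
Each of the 5 symbol leaves contributes a 2-state fragment.
  r|q — 6 states
  (r|q)* — 8 states
  r·r·s·(r|q)* — 14 states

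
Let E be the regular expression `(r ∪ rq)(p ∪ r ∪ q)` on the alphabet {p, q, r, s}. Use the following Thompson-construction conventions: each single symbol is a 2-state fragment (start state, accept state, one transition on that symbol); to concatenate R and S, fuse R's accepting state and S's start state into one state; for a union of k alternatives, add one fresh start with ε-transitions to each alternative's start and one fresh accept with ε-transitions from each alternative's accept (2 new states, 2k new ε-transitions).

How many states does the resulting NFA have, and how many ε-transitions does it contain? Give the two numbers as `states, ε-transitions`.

14, 10

Per subexpression:
Each of the 6 symbol leaves contributes 2 states and 0 ε-transitions.
  rq → 3 states, 0 ε-transitions
  r ∪ rq → 7 states, 4 ε-transitions
  p ∪ r ∪ q → 8 states, 6 ε-transitions
  (r ∪ rq)(p ∪ r ∪ q) → 14 states, 10 ε-transitions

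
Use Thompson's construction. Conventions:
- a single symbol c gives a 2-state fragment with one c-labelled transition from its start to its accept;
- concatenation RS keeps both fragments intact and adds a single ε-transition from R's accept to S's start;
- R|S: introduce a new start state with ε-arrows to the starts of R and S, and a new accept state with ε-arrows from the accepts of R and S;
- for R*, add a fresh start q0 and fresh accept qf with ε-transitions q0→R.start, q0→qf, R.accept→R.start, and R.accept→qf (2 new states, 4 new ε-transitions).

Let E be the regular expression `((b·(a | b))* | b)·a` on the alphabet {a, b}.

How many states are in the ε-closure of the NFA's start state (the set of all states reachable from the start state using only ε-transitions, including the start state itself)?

Let C(F) = |ε-closure(F.start)| within fragment F, and note whether F accepts ε. Symbol fragments have C = 1 and do not accept ε. Then:
  a | b — new start ε-reaches every alternative's start; none of them accept ε, so the new accept is not reached: C = 1 + 1 + 1 = 3
  b·(a | b) — same as the first factor's closure: C = 1
  (b·(a | b))* — the star's fresh start ε-reaches both the body's start and the fresh accept: C = 2 + 1 = 3
  (b·(a | b))* | b — new start ε-reaches every alternative's start; at least one alternative accepts ε, so the union's new accept is reached too: C = 1 + 3 + 1 + 1 = 6
  ((b·(a | b))* | b)·a — the left operand accepts ε, so the closure extends into the next operand (via the concat ε-link); C = 6 + 1 = 7

7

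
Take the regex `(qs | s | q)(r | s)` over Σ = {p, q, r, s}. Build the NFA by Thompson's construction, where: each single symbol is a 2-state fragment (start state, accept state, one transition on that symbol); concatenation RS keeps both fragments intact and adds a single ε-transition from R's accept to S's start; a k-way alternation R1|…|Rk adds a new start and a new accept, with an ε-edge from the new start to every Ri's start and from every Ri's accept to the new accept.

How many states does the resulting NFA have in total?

16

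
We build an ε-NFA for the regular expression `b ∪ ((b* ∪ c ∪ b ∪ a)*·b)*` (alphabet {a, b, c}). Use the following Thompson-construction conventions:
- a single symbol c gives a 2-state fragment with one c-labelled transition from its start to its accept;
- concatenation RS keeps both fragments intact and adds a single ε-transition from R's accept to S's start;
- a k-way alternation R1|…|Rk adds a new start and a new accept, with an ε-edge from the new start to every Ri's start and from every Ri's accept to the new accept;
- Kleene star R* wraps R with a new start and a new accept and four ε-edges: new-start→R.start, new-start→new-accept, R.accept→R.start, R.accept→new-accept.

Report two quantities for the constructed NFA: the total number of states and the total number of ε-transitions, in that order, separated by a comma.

22, 25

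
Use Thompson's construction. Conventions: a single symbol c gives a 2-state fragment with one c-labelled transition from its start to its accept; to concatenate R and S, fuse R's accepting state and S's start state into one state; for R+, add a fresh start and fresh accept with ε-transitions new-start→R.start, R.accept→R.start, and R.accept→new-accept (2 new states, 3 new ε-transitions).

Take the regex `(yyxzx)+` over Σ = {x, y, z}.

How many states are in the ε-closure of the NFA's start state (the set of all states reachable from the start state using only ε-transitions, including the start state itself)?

2

Let C(F) = |ε-closure(F.start)| within fragment F, and note whether F accepts ε. Symbol fragments have C = 1 and do not accept ε. Then:
  yyxzx — |closure| equals the left operand's closure size = 1 (its accept is not ε-reachable, so the closure stops there)
  (yyxzx)+ — new start ε-reaches only the body's start; the new accept needs a symbol first: |closure| = 1 + 1 = 2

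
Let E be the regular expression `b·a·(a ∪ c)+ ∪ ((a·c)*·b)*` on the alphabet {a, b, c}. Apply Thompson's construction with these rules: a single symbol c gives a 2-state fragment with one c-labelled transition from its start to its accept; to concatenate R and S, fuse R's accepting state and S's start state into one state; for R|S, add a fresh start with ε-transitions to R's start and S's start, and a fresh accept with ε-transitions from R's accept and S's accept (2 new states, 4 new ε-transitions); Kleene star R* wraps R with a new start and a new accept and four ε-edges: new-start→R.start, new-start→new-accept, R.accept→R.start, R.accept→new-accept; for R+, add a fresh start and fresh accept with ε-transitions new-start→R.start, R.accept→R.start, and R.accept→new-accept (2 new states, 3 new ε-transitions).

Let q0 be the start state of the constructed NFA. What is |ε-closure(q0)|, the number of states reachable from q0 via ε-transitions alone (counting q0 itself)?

8

Compute the ε-closure size of each fragment's start state recursively; a symbol fragment's start has no outgoing ε-edge, so its closure is just itself (size 1).
  a ∪ c → |closure| = 1 + 1 + 1 = 3 (the new accept is not ε-reachable since no branch accepts ε)
  (a ∪ c)+ → new start ε-reaches only the body's start; the new accept needs a symbol first: |closure| = 1 + 3 = 4
  b·a·(a ∪ c)+ → |closure| equals the left operand's closure size = 1 (its accept is not ε-reachable, so the closure stops there)
  a·c → same as the first factor's closure: |closure| = 1
  (a·c)* → the star's fresh start ε-reaches both the body's start and the fresh accept: |closure| = 2 + 1 = 3
  (a·c)*·b → |closure| = 3 + (1−1) = 3 (closure spills across the concat boundary because the left factor accepts ε)
  ((a·c)*·b)* → |closure| = 1 (new start) + 3 (body) + 1 (new accept) = 5
  b·a·(a ∪ c)+ ∪ ((a·c)*·b)* → |closure| = 1 (new start) + (1 + 5) + 1 (new accept, since some branch ε-reaches its own accept) = 8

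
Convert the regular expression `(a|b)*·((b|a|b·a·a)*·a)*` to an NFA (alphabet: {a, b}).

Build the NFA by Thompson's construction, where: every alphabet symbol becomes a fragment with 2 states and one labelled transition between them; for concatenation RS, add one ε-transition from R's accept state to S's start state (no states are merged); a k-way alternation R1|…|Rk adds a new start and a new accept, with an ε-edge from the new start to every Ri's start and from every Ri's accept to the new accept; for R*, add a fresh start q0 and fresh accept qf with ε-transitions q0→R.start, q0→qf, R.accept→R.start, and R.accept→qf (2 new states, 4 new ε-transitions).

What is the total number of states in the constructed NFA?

26

By structural recursion:
Each of the 8 symbol leaves contributes a 2-state fragment.
  a|b : 6 states
  (a|b)* : 8 states
  b·a·a : 6 states
  b|a|b·a·a : 12 states
  (b|a|b·a·a)* : 14 states
  (b|a|b·a·a)*·a : 16 states
  ((b|a|b·a·a)*·a)* : 18 states
  (a|b)*·((b|a|b·a·a)*·a)* : 26 states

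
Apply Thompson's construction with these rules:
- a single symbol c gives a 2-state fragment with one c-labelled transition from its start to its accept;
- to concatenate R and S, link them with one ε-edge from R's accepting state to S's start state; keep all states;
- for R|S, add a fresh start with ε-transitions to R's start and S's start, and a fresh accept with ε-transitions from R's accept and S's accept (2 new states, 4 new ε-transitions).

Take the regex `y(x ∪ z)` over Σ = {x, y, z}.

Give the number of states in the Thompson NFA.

Per subexpression:
Each of the 3 symbol leaves contributes a 2-state fragment.
  x ∪ z → 6 states
  y(x ∪ z) → 8 states

8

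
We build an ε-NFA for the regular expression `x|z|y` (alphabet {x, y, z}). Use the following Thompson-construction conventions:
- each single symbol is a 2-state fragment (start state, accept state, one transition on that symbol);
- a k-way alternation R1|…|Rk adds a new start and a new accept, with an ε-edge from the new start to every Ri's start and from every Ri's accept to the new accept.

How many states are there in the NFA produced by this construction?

8

Recursing over subexpressions:
Each of the 3 symbol leaves contributes a 2-state fragment.
  x|z|y — 8 states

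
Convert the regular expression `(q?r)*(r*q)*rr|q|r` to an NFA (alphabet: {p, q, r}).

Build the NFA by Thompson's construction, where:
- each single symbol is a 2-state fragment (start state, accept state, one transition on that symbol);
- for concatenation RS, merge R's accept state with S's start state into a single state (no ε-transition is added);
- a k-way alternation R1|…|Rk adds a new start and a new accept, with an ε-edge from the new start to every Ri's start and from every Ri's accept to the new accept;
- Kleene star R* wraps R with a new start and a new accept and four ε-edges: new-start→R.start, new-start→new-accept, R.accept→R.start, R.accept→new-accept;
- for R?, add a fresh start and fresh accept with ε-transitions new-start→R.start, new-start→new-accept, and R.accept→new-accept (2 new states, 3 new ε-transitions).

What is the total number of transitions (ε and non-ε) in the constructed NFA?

Recursing over subexpressions:
Each of the 8 symbol leaves contributes 1 transition (1 symbol, 0 ε).
  q? = 4 transitions (1 symbol, 3 ε)
  q?r = 5 transitions (2 symbol, 3 ε)
  (q?r)* = 9 transitions (2 symbol, 7 ε)
  r* = 5 transitions (1 symbol, 4 ε)
  r*q = 6 transitions (2 symbol, 4 ε)
  (r*q)* = 10 transitions (2 symbol, 8 ε)
  (q?r)*(r*q)*rr = 21 transitions (6 symbol, 15 ε)
  (q?r)*(r*q)*rr|q|r = 29 transitions (8 symbol, 21 ε)

29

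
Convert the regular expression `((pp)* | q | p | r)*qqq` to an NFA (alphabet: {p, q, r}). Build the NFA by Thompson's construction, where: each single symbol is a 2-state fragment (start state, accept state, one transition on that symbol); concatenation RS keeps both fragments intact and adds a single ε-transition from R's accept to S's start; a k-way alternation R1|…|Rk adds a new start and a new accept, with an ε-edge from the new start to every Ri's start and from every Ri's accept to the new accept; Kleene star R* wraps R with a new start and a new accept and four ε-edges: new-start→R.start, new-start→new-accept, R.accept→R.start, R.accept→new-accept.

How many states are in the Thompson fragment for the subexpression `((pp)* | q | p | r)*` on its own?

Fragment for `((pp)* | q | p | r)*`:
Each of the 5 symbol leaves contributes a 2-state fragment.
  pp = 4 states
  (pp)* = 6 states
  (pp)* | q | p | r = 14 states
  ((pp)* | q | p | r)* = 16 states

16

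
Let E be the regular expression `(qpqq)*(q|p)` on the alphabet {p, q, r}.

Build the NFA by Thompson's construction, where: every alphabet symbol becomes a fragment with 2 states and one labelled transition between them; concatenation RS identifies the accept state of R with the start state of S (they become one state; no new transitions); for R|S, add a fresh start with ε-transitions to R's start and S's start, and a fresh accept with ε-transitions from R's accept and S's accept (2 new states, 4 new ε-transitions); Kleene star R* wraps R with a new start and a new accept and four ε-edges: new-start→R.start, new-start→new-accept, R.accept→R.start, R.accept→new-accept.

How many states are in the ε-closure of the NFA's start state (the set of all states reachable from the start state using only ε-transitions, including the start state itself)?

5

Compute the ε-closure size of each fragment's start state recursively; a symbol fragment's start has no outgoing ε-edge, so its closure is just itself (size 1).
  qpqq : same as the first factor's closure: |ε-closure| = 1
  (qpqq)* : |ε-closure| = 1 (new start) + 1 (body) + 1 (new accept) = 3
  q|p : |ε-closure| = 1 + 1 + 1 = 3 (the new accept is not ε-reachable since no branch accepts ε)
  (qpqq)*(q|p) : the left operand accepts ε, so the closure extends into the next operand (the shared merged state is already counted); |ε-closure| = 3 + (3−1) = 5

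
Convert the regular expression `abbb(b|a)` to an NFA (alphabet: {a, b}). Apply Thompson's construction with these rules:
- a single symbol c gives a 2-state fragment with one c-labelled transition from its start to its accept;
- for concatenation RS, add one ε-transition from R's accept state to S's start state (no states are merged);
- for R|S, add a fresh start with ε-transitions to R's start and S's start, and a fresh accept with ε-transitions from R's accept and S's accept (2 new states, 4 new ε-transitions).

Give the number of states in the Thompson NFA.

14

Building bottom-up:
Each of the 6 symbol leaves contributes a 2-state fragment.
  b|a = 6 states
  abbb(b|a) = 14 states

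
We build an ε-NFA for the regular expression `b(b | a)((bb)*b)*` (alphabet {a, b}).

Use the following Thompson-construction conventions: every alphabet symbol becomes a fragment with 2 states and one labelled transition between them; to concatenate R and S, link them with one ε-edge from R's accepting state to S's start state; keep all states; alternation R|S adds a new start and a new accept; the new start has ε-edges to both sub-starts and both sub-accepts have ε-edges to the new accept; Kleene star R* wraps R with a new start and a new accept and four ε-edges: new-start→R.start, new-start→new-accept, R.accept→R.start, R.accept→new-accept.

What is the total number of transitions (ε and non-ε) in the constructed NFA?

22

Per subexpression:
Each of the 6 symbol leaves contributes 1 transition (1 symbol, 0 ε).
  b | a → 6 transitions (2 symbol, 4 ε)
  bb → 3 transitions (2 symbol, 1 ε)
  (bb)* → 7 transitions (2 symbol, 5 ε)
  (bb)*b → 9 transitions (3 symbol, 6 ε)
  ((bb)*b)* → 13 transitions (3 symbol, 10 ε)
  b(b | a)((bb)*b)* → 22 transitions (6 symbol, 16 ε)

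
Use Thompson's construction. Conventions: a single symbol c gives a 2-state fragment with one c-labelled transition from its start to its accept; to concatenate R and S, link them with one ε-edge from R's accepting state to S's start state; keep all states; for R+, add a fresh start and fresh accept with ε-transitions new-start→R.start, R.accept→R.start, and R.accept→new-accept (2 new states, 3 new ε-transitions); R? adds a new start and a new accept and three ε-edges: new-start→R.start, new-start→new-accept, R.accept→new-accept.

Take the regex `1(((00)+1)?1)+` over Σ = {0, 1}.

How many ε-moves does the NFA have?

13

Building bottom-up:
Each of the 5 symbol leaves contributes 0 ε-transitions.
  00 — 1 ε-transition
  (00)+ — 4 ε-transitions
  (00)+1 — 5 ε-transitions
  ((00)+1)? — 8 ε-transitions
  ((00)+1)?1 — 9 ε-transitions
  (((00)+1)?1)+ — 12 ε-transitions
  1(((00)+1)?1)+ — 13 ε-transitions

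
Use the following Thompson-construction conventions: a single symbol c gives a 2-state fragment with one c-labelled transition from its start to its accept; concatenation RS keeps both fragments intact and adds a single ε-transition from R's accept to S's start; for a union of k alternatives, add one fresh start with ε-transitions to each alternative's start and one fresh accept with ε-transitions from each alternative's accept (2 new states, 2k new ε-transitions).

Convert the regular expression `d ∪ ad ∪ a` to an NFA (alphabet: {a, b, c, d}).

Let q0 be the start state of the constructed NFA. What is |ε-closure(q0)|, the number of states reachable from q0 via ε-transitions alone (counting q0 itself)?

4

Let C(F) = |ε-closure(F.start)| within fragment F, and note whether F accepts ε. Symbol fragments have C = 1 and do not accept ε. Then:
  ad : |ε-closure| equals the left operand's closure size = 1 (its accept is not ε-reachable, so the closure stops there)
  d ∪ ad ∪ a : new start ε-reaches every alternative's start; none of them accept ε, so the new accept is not reached: |ε-closure| = 1 + 1 + 1 + 1 = 4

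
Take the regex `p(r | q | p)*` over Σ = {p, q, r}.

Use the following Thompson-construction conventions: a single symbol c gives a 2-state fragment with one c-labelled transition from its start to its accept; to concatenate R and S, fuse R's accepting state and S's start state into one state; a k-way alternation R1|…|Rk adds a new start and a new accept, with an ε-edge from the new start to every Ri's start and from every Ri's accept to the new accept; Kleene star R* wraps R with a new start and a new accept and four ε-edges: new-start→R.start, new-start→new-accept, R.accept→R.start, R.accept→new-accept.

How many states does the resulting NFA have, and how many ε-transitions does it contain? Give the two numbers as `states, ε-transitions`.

11, 10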